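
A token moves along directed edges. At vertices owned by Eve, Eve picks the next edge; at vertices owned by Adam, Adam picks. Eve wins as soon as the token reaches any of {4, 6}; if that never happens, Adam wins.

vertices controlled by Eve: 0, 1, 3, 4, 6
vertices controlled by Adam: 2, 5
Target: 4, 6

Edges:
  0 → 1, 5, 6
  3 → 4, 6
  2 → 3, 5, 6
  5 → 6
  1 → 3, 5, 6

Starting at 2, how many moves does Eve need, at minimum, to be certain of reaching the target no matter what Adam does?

2

A0 = {4, 6}
A1: add {0, 1, 3, 5} — 0 (Eve) has 0→6; 1 (Eve) has 1→6; 3 (Eve) has 3→4; 5 (Adam): all of {6} already in.
A2: add {2} — 2 (Adam): all of {3, 5, 6} already in.
A2 = all vertices. Fixed point.
2 enters the attractor at level 2, so Eve can force the target in 2 moves from there.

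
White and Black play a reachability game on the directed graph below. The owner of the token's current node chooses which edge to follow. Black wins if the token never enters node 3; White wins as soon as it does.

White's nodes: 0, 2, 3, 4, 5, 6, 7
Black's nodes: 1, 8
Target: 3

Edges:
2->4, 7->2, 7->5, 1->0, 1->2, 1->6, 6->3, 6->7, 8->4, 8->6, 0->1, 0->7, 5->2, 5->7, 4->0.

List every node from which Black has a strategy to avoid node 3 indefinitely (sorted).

A0 = {3}
A1: add {6} — 6 (White) has 6→3.
A2 = A1; e.g. 0 (White) has no edge into A1. Fixed point.
White's attractor = {3, 6}; Black avoids the target exactly from the complement.

0, 1, 2, 4, 5, 7, 8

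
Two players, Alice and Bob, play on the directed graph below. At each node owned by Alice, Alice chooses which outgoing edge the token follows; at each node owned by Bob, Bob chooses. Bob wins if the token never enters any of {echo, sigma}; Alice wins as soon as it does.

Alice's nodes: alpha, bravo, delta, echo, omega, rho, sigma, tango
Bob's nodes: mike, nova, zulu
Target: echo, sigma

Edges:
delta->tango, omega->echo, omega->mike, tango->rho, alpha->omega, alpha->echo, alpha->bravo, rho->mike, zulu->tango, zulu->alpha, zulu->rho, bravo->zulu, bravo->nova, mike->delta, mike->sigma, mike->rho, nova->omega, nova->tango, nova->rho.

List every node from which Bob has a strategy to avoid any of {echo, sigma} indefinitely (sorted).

bravo, delta, mike, nova, rho, tango, zulu

A0 = {echo, sigma}
A1: add {alpha, omega} — omega (Alice) has omega→echo; alpha (Alice) has alpha→echo.
A2 = A1; e.g. delta (Alice) has no edge into A1. Fixed point.
Alice's attractor = {alpha, echo, omega, sigma}; Bob avoids the target exactly from the complement.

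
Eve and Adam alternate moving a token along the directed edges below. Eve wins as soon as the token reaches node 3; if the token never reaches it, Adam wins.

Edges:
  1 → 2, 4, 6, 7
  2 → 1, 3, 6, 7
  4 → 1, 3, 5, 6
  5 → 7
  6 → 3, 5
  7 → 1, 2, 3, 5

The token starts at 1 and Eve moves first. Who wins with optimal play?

Track states (vertex, player-to-move).
A0 = {(3,Eve), (3,Adam)}
A1: add {(2,Eve), (4,Eve), (6,Eve), (7,Eve)}.
A2: add {(1,Adam), (5,Adam)}.
A3 = A2; e.g. (1,Eve) stays out. (1,Eve) never enters ⇒ Adam avoids the target.

Adam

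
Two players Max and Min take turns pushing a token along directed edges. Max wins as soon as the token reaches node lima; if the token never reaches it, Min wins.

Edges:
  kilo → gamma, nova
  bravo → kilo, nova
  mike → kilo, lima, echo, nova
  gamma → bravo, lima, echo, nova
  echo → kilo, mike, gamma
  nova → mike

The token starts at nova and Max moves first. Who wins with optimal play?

Min

Track states (vertex, player-to-move).
A0 = {(lima,Max), (lima,Min)}
A1: add {(mike,Max), (gamma,Max)}.
A2: add {(nova,Min)}.
A3: add {(kilo,Max), (bravo,Max)}.
A4: add {(echo,Min)}.
A5 = A4; e.g. (kilo,Min) stays out. (nova,Max) never enters ⇒ Min avoids the target.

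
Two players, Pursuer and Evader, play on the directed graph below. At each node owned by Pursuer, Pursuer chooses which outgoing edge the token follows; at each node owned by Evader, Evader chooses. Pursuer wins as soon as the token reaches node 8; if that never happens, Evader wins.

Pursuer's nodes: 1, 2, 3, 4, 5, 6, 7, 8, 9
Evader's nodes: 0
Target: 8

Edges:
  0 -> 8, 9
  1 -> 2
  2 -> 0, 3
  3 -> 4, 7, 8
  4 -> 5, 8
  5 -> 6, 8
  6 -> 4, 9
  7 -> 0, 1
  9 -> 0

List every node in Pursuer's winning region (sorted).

A0 = {8}
A1: add {3, 4, 5} — 3 (Pursuer) has 3→8; 4 (Pursuer) has 4→8; 5 (Pursuer) has 5→8.
A2: add {2, 6} — 2 (Pursuer) has 2→3; 6 (Pursuer) has 6→4.
A3: add {1} — 1 (Pursuer) has 1→2.
A4: add {7} — 7 (Pursuer) has 7→1.
A5 = A4; e.g. 0 (Evader) can still go to 9. Fixed point.
Pursuer's winning region = {1, 2, 3, 4, 5, 6, 7, 8}.

1, 2, 3, 4, 5, 6, 7, 8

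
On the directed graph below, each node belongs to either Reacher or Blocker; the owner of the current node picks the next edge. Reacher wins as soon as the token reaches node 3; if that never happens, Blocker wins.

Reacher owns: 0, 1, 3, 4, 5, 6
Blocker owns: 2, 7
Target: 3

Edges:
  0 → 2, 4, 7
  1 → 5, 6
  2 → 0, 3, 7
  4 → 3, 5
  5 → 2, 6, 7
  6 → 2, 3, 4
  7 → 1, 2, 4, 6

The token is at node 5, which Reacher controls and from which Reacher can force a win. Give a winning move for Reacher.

A0 = {3}
A1: add {4, 6} — 4 (Reacher) has 4→3; 6 (Reacher) has 6→3.
A2: add {0, 1, 5} — 0 (Reacher) has 0→4; 1 (Reacher) has 1→6; 5 (Reacher) has 5→6.
A3 = A2; e.g. 2 (Blocker) can still go to 7. Fixed point.
From 5, successor 6 is in the attractor (rank 1); the other successors 2, 7 are not.

6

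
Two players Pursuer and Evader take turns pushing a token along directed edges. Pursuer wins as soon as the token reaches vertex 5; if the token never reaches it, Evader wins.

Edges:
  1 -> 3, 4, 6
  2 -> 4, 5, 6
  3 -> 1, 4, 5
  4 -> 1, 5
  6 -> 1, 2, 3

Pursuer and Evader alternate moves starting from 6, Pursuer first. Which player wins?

Track states (vertex, player-to-move).
A0 = {(5,Pursuer), (5,Evader)}
A1: add {(2,Pursuer), (3,Pursuer), (4,Pursuer)}.
A2 = A1; e.g. (1,Pursuer) stays out. (6,Pursuer) never enters ⇒ Evader avoids the target.

Evader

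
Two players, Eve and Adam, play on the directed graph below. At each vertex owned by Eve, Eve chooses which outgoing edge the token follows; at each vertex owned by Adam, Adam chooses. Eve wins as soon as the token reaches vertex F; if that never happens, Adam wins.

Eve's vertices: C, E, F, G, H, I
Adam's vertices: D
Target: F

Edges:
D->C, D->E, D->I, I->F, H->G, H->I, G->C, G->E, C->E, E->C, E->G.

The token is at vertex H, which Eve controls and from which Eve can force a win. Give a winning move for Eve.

I

A0 = {F}
A1: add {I} — I (Eve) has I→F.
A2: add {H} — H (Eve) has H→I.
A3 = A2; e.g. C (Eve) has no edge into A2. Fixed point.
From H, successor I is in the attractor (rank 1); the other successor G is not.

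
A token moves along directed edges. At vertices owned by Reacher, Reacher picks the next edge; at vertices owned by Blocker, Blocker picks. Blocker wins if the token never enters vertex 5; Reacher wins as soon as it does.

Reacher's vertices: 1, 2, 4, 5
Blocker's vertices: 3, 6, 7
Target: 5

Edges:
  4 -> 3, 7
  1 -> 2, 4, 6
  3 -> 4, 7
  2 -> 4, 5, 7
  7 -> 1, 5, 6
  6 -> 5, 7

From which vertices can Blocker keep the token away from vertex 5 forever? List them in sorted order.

A0 = {5}
A1: add {2} — 2 (Reacher) has 2→5.
A2: add {1} — 1 (Reacher) has 1→2.
A3 = A2; e.g. 3 (Blocker) can still go to 4. Fixed point.
Reacher's attractor = {1, 2, 5}; Blocker avoids the target exactly from the complement.

3, 4, 6, 7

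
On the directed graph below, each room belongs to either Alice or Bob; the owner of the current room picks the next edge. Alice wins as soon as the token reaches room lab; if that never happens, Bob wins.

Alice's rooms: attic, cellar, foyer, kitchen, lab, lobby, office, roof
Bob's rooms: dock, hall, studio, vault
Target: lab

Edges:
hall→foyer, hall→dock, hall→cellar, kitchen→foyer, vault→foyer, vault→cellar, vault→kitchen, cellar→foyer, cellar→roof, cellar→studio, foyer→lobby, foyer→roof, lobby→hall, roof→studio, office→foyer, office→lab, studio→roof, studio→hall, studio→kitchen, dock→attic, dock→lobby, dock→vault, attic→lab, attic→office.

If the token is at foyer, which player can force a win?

A0 = {lab}
A1: add {attic, office} — attic (Alice) has attic→lab; office (Alice) has office→lab.
A2 = A1; e.g. foyer (Alice) has no edge into A1. Fixed point.
foyer never enters the attractor, so Bob can avoid the target forever.

Bob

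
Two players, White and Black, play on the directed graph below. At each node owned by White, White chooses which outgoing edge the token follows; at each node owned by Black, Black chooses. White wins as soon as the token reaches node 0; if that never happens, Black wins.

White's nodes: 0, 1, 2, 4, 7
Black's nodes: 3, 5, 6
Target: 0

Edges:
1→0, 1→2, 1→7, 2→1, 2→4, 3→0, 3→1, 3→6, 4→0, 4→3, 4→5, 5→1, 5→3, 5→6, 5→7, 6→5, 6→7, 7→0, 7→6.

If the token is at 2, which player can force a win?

White

A0 = {0}
A1: add {1, 4, 7} — 1 (White) has 1→0; 4 (White) has 4→0; 7 (White) has 7→0.
A2: add {2} — 2 (White) has 2→1.
A3 = A2; e.g. 3 (Black) can still go to 6. Fixed point.
2 ∈ A2, so White can force the target.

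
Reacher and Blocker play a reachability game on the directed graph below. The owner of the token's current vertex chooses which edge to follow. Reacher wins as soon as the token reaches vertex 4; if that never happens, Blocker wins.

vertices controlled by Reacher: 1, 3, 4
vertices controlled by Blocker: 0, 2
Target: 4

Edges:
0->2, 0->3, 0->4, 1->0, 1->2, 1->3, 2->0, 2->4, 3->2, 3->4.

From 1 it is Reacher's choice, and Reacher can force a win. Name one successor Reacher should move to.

A0 = {4}
A1: add {3} — 3 (Reacher) has 3→4.
A2: add {1} — 1 (Reacher) has 1→3.
A3 = A2; e.g. 0 (Blocker) can still go to 2. Fixed point.
From 1, successor 3 is in the attractor (rank 1); the other successors 0, 2 are not.

3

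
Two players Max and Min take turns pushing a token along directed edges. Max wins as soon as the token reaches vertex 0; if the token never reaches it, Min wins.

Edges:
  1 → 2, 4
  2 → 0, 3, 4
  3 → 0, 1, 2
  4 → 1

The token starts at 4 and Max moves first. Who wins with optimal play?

Track states (vertex, player-to-move).
A0 = {(0,Max), (0,Min)}
A1: add {(2,Max), (3,Max)}.
A2 = A1; e.g. (1,Max) stays out. (4,Max) never enters ⇒ Min avoids the target.

Min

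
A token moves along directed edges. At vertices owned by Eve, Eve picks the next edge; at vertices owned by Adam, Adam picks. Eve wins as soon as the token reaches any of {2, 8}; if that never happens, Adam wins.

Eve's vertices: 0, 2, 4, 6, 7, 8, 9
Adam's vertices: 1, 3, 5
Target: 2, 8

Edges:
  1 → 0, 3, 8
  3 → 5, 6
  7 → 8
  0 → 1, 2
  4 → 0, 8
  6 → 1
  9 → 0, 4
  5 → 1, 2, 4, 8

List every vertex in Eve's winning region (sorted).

A0 = {2, 8}
A1: add {0, 4, 7} — 0 (Eve) has 0→2; 4 (Eve) has 4→8; 7 (Eve) has 7→8.
A2: add {9} — 9 (Eve) has 9→0.
A3 = A2; e.g. 1 (Adam) can still go to 3. Fixed point.
Eve's winning region = {0, 2, 4, 7, 8, 9}.

0, 2, 4, 7, 8, 9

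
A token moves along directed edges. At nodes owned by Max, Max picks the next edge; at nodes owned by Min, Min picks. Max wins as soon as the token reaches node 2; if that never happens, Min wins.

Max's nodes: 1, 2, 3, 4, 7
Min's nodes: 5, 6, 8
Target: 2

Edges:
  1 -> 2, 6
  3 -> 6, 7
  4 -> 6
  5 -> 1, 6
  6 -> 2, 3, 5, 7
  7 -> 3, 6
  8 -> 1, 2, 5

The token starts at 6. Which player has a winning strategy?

Min

A0 = {2}
A1: add {1} — 1 (Max) has 1→2.
A2 = A1; e.g. 3 (Max) has no edge into A1. Fixed point.
6 never enters the attractor, so Min can avoid the target forever.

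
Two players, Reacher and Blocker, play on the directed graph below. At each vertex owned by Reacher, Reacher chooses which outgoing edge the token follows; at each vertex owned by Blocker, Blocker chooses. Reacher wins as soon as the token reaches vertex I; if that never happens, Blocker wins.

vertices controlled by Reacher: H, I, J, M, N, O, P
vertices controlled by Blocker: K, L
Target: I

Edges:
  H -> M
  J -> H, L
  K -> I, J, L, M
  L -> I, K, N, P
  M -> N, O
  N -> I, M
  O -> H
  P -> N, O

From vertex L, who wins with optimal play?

Blocker

A0 = {I}
A1: add {N} — N (Reacher) has N→I.
A2: add {M, P} — M (Reacher) has M→N; P (Reacher) has P→N.
A3: add {H} — H (Reacher) has H→M.
A4: add {J, O} — J (Reacher) has J→H; O (Reacher) has O→H.
A5 = A4; e.g. K (Blocker) can still go to L. Fixed point.
L never enters the attractor, so Blocker can avoid the target forever.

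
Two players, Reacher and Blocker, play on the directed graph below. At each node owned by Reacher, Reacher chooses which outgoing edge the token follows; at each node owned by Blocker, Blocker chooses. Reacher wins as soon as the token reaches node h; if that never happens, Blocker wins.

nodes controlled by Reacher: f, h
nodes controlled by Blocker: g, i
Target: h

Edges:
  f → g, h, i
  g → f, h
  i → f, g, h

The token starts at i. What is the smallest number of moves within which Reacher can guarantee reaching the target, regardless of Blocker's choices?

A0 = {h}
A1: add {f} — f (Reacher) has f→h.
A2: add {g} — g (Blocker): all of {f, h} already in.
A3: add {i} — i (Blocker): all of {f, g, h} already in.
A3 = all vertices. Fixed point.
i enters the attractor at level 3, so Reacher can force the target in 3 moves from there.

3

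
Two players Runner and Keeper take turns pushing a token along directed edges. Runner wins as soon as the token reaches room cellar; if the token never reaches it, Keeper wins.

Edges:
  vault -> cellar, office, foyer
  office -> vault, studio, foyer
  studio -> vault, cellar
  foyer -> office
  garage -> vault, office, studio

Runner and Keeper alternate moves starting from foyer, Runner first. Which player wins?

Keeper

Track states (vertex, player-to-move).
A0 = {(cellar,Runner), (cellar,Keeper)}
A1: add {(vault,Runner), (studio,Runner)}.
A2: add {(studio,Keeper)}.
A3: add {(office,Runner), (garage,Runner)}.
A4: add {(foyer,Keeper), (garage,Keeper)}.
A5 = A4; e.g. (vault,Keeper) stays out. (foyer,Runner) never enters ⇒ Keeper avoids the target.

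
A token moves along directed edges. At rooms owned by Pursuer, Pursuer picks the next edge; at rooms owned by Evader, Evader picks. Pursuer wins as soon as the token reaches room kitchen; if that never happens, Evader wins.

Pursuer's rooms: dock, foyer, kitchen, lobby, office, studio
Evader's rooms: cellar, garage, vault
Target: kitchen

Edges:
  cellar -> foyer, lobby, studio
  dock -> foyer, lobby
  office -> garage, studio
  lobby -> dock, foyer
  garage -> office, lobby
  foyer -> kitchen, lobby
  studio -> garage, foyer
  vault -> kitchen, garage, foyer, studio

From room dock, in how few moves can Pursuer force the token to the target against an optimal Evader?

A0 = {kitchen}
A1: add {foyer} — foyer (Pursuer) has foyer→kitchen.
A2: add {dock, lobby, studio} — dock (Pursuer) has dock→foyer; lobby (Pursuer) has lobby→foyer; studio (Pursuer) has studio→foyer.
dock enters the attractor at level 2, so Pursuer can force the target in 2 moves from there.

2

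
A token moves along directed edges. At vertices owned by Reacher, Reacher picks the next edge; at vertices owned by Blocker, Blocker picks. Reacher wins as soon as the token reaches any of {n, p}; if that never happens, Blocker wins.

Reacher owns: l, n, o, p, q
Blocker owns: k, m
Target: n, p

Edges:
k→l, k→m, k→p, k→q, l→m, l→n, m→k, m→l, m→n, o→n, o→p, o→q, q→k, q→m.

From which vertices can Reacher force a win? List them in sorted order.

l, n, o, p

A0 = {n, p}
A1: add {l, o} — l (Reacher) has l→n; o (Reacher) has o→n.
A2 = A1; e.g. k (Blocker) can still go to m. Fixed point.
Reacher's winning region = {l, n, o, p}.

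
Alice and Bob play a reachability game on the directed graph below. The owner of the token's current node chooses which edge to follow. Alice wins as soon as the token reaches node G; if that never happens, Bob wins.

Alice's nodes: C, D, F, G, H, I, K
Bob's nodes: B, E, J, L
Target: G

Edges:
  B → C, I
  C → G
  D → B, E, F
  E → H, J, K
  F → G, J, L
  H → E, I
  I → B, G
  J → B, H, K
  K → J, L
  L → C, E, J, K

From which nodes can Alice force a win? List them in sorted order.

B, C, D, F, G, H, I

A0 = {G}
A1: add {C, F, I} — C (Alice) has C→G; F (Alice) has F→G; I (Alice) has I→G.
A2: add {B, D, H} — B (Bob): all of {C, I} already in; D (Alice) has D→F; H (Alice) has H→I.
A3 = A2; e.g. E (Bob) can still go to J. Fixed point.
Alice's winning region = {B, C, D, F, G, H, I}.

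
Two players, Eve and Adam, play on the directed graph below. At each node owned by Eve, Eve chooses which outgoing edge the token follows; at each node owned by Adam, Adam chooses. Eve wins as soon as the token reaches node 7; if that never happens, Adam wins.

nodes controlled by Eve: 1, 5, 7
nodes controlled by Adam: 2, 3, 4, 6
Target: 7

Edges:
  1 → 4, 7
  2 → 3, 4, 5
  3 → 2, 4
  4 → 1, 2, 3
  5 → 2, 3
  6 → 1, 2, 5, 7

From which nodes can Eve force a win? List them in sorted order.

A0 = {7}
A1: add {1} — 1 (Eve) has 1→7.
A2 = A1; e.g. 2 (Adam) can still go to 3. Fixed point.
Eve's winning region = {1, 7}.

1, 7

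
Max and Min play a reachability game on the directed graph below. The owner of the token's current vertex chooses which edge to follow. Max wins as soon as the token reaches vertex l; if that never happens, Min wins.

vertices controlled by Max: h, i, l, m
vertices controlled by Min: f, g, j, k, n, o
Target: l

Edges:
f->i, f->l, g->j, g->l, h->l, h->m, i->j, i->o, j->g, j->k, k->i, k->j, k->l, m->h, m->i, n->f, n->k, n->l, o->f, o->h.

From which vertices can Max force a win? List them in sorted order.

A0 = {l}
A1: add {h} — h (Max) has h→l.
A2: add {m} — m (Max) has m→h.
A3 = A2; e.g. f (Min) can still go to i. Fixed point.
Max's winning region = {h, l, m}.

h, l, m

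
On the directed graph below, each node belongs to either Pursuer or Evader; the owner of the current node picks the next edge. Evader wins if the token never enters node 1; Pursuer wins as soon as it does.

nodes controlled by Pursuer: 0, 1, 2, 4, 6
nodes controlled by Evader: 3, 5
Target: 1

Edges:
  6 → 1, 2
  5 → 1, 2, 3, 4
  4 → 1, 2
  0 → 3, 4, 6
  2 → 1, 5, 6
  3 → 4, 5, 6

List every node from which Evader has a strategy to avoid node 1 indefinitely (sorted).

A0 = {1}
A1: add {2, 4, 6} — 2 (Pursuer) has 2→1; 4 (Pursuer) has 4→1; 6 (Pursuer) has 6→1.
A2: add {0} — 0 (Pursuer) has 0→4.
A3 = A2; e.g. 3 (Evader) can still go to 5. Fixed point.
Pursuer's attractor = {0, 1, 2, 4, 6}; Evader avoids the target exactly from the complement.

3, 5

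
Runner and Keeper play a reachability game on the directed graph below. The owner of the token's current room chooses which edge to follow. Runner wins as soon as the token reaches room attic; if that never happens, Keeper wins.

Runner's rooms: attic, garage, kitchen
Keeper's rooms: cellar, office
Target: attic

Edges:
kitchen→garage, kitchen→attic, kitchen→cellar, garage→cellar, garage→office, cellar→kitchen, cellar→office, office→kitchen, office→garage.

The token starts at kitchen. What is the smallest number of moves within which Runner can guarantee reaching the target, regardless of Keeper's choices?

1

A0 = {attic}
A1: add {kitchen} — kitchen (Runner) has kitchen→attic.
A2 = A1; e.g. garage (Runner) has no edge into A1. Fixed point.
kitchen enters the attractor at level 1, so Runner can force the target in 1 move from there.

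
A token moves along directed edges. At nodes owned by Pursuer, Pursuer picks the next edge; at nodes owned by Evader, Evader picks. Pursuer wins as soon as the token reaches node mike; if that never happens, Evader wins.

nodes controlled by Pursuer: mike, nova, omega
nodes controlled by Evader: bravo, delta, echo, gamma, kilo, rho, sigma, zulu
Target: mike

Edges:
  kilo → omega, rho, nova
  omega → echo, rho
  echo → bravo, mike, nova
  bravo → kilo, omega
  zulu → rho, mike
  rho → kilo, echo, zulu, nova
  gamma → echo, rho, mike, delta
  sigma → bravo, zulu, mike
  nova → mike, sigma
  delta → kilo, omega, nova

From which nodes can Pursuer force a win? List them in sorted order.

A0 = {mike}
A1: add {nova} — nova (Pursuer) has nova→mike.
A2 = A1; e.g. kilo (Evader) can still go to omega. Fixed point.
Pursuer's winning region = {mike, nova}.

mike, nova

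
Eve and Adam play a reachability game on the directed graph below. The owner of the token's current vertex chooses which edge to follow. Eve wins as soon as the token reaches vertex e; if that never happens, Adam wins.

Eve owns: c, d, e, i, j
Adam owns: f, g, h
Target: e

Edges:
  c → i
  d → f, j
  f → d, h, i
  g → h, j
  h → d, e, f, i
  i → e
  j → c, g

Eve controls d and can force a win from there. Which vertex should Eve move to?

j

A0 = {e}
A1: add {i} — i (Eve) has i→e.
A2: add {c} — c (Eve) has c→i.
A3: add {j} — j (Eve) has j→c.
A4: add {d} — d (Eve) has d→j.
A5 = A4; e.g. f (Adam) can still go to h. Fixed point.
From d, successor j is in the attractor (rank 3); the other successor f is not.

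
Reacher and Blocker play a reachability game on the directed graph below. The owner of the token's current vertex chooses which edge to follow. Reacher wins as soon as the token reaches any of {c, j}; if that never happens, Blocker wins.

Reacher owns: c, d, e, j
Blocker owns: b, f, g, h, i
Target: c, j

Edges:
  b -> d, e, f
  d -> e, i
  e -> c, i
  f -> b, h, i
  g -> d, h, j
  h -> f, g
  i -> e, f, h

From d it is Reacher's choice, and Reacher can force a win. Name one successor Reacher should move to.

A0 = {c, j}
A1: add {e} — e (Reacher) has e→c.
A2: add {d} — d (Reacher) has d→e.
A3 = A2; e.g. b (Blocker) can still go to f. Fixed point.
From d, successor e is in the attractor (rank 1); the other successor i is not.

e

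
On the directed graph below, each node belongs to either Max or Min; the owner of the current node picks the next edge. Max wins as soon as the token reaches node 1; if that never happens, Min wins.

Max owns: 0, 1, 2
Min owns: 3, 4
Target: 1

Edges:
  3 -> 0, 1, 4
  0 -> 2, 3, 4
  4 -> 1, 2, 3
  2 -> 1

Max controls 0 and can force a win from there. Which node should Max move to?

A0 = {1}
A1: add {2} — 2 (Max) has 2→1.
A2: add {0} — 0 (Max) has 0→2.
A3 = A2; e.g. 3 (Min) can still go to 4. Fixed point.
From 0, successor 2 is in the attractor (rank 1); the other successors 3, 4 are not.

2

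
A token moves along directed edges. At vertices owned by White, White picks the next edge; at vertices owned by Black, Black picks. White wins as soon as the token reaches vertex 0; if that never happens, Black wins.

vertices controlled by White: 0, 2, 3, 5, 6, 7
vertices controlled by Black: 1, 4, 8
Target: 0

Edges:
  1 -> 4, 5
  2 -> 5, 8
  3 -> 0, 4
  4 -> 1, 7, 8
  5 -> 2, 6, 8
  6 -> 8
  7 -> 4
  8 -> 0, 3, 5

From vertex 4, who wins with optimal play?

A0 = {0}
A1: add {3} — 3 (White) has 3→0.
A2 = A1; e.g. 1 (Black) can still go to 4. Fixed point.
4 never enters the attractor, so Black can avoid the target forever.

Black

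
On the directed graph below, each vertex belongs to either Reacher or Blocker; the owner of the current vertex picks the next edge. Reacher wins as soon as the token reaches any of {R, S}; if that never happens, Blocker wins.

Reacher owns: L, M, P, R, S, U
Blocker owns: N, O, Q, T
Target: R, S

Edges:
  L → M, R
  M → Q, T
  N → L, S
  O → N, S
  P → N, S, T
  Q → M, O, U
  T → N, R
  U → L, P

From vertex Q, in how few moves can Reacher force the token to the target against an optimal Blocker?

A0 = {R, S}
A1: add {L, P} — L (Reacher) has L→R; P (Reacher) has P→S.
A2: add {N, U} — N (Blocker): all of {L, S} already in; U (Reacher) has U→L.
A3: add {O, T} — O (Blocker): all of {N, S} already in; T (Blocker): all of {N, R} already in.
A4: add {M} — M (Reacher) has M→T.
A5: add {Q} — Q (Blocker): all of {M, O, U} already in.
A5 = all vertices. Fixed point.
Q enters the attractor at level 5, so Reacher can force the target in 5 moves from there.

5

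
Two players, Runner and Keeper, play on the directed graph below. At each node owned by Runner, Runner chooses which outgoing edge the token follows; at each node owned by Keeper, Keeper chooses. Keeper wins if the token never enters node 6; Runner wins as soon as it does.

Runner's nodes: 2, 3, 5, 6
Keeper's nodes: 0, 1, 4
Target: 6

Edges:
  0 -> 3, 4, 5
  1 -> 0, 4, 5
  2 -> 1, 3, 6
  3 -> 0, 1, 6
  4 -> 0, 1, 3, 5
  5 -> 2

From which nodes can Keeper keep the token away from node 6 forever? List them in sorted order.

A0 = {6}
A1: add {2, 3} — 2 (Runner) has 2→6; 3 (Runner) has 3→6.
A2: add {5} — 5 (Runner) has 5→2.
A3 = A2; e.g. 0 (Keeper) can still go to 4. Fixed point.
Runner's attractor = {2, 3, 5, 6}; Keeper avoids the target exactly from the complement.

0, 1, 4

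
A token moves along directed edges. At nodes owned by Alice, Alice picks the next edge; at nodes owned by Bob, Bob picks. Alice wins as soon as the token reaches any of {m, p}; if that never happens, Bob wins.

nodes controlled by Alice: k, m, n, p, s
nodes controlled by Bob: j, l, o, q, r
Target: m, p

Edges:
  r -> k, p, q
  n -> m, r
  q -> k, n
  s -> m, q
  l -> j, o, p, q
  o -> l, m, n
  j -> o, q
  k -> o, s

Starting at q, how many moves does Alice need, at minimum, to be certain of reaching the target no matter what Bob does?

A0 = {m, p}
A1: add {n, s} — n (Alice) has n→m; s (Alice) has s→m.
A2: add {k} — k (Alice) has k→s.
A3: add {q} — q (Bob): all of {k, n} already in.
q enters the attractor at level 3, so Alice can force the target in 3 moves from there.

3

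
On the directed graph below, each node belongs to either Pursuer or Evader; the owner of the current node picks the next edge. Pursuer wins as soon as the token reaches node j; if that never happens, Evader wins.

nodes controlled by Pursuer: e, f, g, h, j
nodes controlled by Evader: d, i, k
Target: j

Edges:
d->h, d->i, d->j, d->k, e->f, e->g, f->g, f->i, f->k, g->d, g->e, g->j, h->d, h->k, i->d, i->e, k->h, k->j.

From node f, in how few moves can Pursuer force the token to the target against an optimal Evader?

A0 = {j}
A1: add {g} — g (Pursuer) has g→j.
A2: add {e, f} — e (Pursuer) has e→g; f (Pursuer) has f→g.
A3 = A2; e.g. d (Evader) can still go to h. Fixed point.
f enters the attractor at level 2, so Pursuer can force the target in 2 moves from there.

2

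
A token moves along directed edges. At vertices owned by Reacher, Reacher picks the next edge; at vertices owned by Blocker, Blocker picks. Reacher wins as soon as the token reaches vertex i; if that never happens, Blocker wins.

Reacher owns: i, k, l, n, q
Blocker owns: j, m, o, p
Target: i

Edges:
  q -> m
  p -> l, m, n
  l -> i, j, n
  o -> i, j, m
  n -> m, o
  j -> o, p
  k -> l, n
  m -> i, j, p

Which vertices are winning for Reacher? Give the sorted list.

i, k, l

A0 = {i}
A1: add {l} — l (Reacher) has l→i.
A2: add {k} — k (Reacher) has k→l.
A3 = A2; e.g. j (Blocker) can still go to o. Fixed point.
Reacher's winning region = {i, k, l}.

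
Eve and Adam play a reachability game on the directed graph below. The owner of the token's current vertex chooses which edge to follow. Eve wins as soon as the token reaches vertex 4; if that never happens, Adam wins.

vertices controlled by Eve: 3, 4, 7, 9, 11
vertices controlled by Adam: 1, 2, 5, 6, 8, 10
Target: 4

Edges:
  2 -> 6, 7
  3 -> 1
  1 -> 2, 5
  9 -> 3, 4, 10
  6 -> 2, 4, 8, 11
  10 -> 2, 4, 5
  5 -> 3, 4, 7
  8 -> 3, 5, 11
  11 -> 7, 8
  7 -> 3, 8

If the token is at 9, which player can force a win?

Eve

A0 = {4}
A1: add {9} — 9 (Eve) has 9→4.
A2 = A1; e.g. 1 (Adam) can still go to 2. Fixed point.
9 ∈ A1, so Eve can force the target.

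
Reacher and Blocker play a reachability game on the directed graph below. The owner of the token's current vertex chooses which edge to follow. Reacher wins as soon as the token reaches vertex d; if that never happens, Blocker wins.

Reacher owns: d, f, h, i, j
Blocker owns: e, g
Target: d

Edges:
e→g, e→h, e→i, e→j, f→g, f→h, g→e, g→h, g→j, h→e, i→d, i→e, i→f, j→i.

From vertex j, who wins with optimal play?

Reacher

A0 = {d}
A1: add {i} — i (Reacher) has i→d.
A2: add {j} — j (Reacher) has j→i.
A3 = A2; e.g. e (Blocker) can still go to g. Fixed point.
j ∈ A2, so Reacher can force the target.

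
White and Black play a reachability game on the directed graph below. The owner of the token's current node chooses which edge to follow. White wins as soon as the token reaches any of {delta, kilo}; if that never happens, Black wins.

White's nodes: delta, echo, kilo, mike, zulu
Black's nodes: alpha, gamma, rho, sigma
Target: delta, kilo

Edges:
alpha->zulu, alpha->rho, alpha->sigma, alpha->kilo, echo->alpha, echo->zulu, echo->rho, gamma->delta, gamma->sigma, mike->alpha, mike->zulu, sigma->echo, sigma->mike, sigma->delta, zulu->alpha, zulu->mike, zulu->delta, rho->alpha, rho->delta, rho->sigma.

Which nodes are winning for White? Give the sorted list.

delta, echo, gamma, kilo, mike, sigma, zulu

A0 = {delta, kilo}
A1: add {zulu} — zulu (White) has zulu→delta.
A2: add {echo, mike} — echo (White) has echo→zulu; mike (White) has mike→zulu.
A3: add {sigma} — sigma (Black): all of {echo, mike, delta} already in.
A4: add {gamma} — gamma (Black): all of {delta, sigma} already in.
A5 = A4; e.g. alpha (Black) can still go to rho. Fixed point.
White's winning region = {delta, echo, gamma, kilo, mike, sigma, zulu}.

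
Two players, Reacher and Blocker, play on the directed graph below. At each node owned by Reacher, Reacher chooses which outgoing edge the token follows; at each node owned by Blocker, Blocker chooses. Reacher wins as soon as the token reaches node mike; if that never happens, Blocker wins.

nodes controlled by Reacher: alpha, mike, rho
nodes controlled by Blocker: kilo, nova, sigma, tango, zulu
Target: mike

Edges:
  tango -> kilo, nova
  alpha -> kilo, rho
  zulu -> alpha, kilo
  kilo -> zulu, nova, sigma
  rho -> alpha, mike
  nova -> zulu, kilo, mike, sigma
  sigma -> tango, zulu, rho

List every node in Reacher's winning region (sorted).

A0 = {mike}
A1: add {rho} — rho (Reacher) has rho→mike.
A2: add {alpha} — alpha (Reacher) has alpha→rho.
A3 = A2; e.g. tango (Blocker) can still go to kilo. Fixed point.
Reacher's winning region = {alpha, mike, rho}.

alpha, mike, rho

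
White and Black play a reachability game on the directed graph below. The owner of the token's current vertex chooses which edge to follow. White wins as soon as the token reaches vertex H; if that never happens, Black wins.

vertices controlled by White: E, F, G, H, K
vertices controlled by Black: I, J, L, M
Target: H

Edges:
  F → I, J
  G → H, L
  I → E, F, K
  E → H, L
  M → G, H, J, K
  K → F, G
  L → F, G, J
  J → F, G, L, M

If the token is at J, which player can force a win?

Black

A0 = {H}
A1: add {E, G} — E (White) has E→H; G (White) has G→H.
A2: add {K} — K (White) has K→G.
A3 = A2; e.g. F (White) has no edge into A2. Fixed point.
J never enters the attractor, so Black can avoid the target forever.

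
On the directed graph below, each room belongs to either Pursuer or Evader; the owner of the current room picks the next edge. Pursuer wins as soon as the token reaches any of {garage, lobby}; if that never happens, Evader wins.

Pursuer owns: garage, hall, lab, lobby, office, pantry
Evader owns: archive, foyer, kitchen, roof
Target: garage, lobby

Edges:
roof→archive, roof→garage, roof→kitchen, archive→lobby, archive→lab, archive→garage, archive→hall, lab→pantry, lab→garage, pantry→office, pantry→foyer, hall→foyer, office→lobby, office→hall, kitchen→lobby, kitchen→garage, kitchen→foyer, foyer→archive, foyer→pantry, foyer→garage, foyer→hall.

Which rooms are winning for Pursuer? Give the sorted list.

garage, lab, lobby, office, pantry

A0 = {garage, lobby}
A1: add {lab, office} — lab (Pursuer) has lab→garage; office (Pursuer) has office→lobby.
A2: add {pantry} — pantry (Pursuer) has pantry→office.
A3 = A2; e.g. roof (Evader) can still go to archive. Fixed point.
Pursuer's winning region = {garage, lab, lobby, office, pantry}.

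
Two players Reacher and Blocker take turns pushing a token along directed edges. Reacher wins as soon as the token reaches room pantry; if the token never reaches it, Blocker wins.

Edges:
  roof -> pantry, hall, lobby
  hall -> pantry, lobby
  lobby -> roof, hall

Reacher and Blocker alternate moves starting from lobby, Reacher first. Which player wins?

Blocker

Track states (vertex, player-to-move).
A0 = {(pantry,Reacher), (pantry,Blocker)}
A1: add {(roof,Reacher), (hall,Reacher)}.
A2: add {(lobby,Blocker)}.
A3 = A2; e.g. (roof,Blocker) stays out. (lobby,Reacher) never enters ⇒ Blocker avoids the target.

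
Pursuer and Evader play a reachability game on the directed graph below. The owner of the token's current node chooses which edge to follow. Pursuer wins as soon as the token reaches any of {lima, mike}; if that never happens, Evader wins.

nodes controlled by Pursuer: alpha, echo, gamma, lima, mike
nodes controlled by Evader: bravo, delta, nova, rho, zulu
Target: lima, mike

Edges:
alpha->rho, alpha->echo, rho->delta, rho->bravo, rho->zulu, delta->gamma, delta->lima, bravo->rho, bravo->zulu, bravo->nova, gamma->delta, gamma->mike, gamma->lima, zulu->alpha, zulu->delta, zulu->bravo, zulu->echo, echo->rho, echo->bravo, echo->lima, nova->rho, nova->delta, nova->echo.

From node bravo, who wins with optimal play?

Evader

A0 = {lima, mike}
A1: add {echo, gamma} — gamma (Pursuer) has gamma→mike; echo (Pursuer) has echo→lima.
A2: add {alpha, delta} — alpha (Pursuer) has alpha→echo; delta (Evader): all of {gamma, lima} already in.
A3 = A2; e.g. rho (Evader) can still go to bravo. Fixed point.
bravo never enters the attractor, so Evader can avoid the target forever.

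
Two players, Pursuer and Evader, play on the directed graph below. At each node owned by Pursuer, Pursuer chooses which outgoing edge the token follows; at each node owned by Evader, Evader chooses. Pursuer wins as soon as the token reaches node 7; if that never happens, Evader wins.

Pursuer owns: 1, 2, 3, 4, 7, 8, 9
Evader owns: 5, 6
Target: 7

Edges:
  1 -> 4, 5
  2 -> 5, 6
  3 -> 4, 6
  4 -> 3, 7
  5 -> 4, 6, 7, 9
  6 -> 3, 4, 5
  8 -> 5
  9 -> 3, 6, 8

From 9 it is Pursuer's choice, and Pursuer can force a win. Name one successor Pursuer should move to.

3

A0 = {7}
A1: add {4} — 4 (Pursuer) has 4→7.
A2: add {1, 3} — 1 (Pursuer) has 1→4; 3 (Pursuer) has 3→4.
A3: add {9} — 9 (Pursuer) has 9→3.
A4 = A3; e.g. 2 (Pursuer) has no edge into A3. Fixed point.
From 9, successor 3 is in the attractor (rank 2); the other successors 6, 8 are not.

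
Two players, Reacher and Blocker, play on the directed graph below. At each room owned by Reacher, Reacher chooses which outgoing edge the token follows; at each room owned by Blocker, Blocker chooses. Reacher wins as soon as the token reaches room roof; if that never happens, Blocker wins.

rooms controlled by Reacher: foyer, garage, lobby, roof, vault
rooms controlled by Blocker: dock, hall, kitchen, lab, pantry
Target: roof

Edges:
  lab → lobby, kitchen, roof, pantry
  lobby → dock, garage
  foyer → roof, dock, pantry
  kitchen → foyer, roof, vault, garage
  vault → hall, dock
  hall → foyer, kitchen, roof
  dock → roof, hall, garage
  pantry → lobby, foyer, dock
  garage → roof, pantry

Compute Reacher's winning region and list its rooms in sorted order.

A0 = {roof}
A1: add {foyer, garage} — foyer (Reacher) has foyer→roof; garage (Reacher) has garage→roof.
A2: add {lobby} — lobby (Reacher) has lobby→garage.
A3 = A2; e.g. lab (Blocker) can still go to kitchen. Fixed point.
Reacher's winning region = {foyer, garage, lobby, roof}.

foyer, garage, lobby, roof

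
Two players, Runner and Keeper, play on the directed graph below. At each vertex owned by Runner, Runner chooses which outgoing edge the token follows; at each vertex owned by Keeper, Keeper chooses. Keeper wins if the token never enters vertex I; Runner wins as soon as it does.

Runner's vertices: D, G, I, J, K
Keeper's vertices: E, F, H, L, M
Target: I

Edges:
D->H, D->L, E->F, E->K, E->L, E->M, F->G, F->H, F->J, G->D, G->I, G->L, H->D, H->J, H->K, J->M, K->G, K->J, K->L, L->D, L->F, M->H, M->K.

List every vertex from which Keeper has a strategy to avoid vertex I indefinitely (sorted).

D, E, F, H, J, L, M

A0 = {I}
A1: add {G} — G (Runner) has G→I.
A2: add {K} — K (Runner) has K→G.
A3 = A2; e.g. D (Runner) has no edge into A2. Fixed point.
Runner's attractor = {G, I, K}; Keeper avoids the target exactly from the complement.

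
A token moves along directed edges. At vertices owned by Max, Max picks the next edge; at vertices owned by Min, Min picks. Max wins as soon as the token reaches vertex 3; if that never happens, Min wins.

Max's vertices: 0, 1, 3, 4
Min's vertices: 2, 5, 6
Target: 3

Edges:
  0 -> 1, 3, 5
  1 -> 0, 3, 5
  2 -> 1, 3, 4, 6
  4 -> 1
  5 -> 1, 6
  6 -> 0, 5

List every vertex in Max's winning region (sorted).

0, 1, 3, 4

A0 = {3}
A1: add {0, 1} — 0 (Max) has 0→3; 1 (Max) has 1→3.
A2: add {4} — 4 (Max) has 4→1.
A3 = A2; e.g. 2 (Min) can still go to 6. Fixed point.
Max's winning region = {0, 1, 3, 4}.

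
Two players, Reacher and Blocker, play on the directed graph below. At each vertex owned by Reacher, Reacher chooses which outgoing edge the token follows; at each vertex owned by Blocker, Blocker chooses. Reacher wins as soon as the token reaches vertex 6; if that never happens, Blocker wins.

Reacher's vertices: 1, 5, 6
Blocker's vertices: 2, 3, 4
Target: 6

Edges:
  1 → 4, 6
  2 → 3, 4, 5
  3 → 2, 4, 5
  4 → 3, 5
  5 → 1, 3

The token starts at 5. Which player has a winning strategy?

A0 = {6}
A1: add {1} — 1 (Reacher) has 1→6.
A2: add {5} — 5 (Reacher) has 5→1.
A3 = A2; e.g. 2 (Blocker) can still go to 3. Fixed point.
5 ∈ A2, so Reacher can force the target.

Reacher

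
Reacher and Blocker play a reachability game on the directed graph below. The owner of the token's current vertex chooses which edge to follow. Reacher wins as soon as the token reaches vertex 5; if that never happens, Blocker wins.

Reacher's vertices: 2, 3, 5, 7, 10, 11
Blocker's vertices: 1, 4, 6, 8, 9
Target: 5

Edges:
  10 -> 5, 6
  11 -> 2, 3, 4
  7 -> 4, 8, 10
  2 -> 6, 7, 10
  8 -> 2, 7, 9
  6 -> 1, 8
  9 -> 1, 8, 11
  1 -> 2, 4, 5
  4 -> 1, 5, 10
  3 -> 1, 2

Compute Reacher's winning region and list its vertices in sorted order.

2, 3, 5, 7, 10, 11

A0 = {5}
A1: add {10} — 10 (Reacher) has 10→5.
A2: add {2, 7} — 2 (Reacher) has 2→10; 7 (Reacher) has 7→10.
A3: add {3, 11} — 3 (Reacher) has 3→2; 11 (Reacher) has 11→2.
A4 = A3; e.g. 1 (Blocker) can still go to 4. Fixed point.
Reacher's winning region = {2, 3, 5, 7, 10, 11}.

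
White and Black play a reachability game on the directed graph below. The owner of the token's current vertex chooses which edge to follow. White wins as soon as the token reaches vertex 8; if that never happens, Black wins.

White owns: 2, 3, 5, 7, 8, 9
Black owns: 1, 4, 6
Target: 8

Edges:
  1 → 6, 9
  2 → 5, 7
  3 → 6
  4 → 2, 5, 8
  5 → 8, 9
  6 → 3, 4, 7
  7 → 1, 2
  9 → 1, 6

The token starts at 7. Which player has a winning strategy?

White

A0 = {8}
A1: add {5} — 5 (White) has 5→8.
A2: add {2} — 2 (White) has 2→5.
A3: add {4, 7} — 4 (Black): all of {2, 5, 8} already in; 7 (White) has 7→2.
A4 = A3; e.g. 1 (Black) can still go to 6. Fixed point.
7 ∈ A3, so White can force the target.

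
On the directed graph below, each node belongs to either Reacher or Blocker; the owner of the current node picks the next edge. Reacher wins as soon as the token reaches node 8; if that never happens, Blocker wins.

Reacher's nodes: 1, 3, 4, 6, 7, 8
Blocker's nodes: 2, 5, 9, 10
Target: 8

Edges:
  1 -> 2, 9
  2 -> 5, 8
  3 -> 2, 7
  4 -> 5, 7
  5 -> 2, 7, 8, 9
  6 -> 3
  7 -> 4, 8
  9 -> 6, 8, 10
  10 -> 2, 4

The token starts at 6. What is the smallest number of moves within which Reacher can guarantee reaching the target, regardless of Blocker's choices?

A0 = {8}
A1: add {7} — 7 (Reacher) has 7→8.
A2: add {3, 4} — 3 (Reacher) has 3→7; 4 (Reacher) has 4→7.
A3: add {6} — 6 (Reacher) has 6→3.
A4 = A3; e.g. 1 (Reacher) has no edge into A3. Fixed point.
6 enters the attractor at level 3, so Reacher can force the target in 3 moves from there.

3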